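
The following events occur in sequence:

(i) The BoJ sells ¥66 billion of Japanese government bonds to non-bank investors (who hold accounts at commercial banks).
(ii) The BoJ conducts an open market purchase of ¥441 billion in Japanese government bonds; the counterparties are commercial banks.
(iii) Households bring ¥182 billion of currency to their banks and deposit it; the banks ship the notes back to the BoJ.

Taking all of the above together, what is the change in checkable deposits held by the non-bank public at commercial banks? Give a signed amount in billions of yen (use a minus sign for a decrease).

+¥116 billion

BoJ balance sheet:
  Assets:      Securities +¥375B
  Liabilities: Bank reserves +¥557B, Currency in circulation −¥182B
Commercial banking system:
  Assets:      Reserves at CB +¥557B, Securities −¥441B
  Liabilities: Checkable deposits +¥116B
So the change in checkable deposits held by the non-bank public at commercial banks is +¥116 billion.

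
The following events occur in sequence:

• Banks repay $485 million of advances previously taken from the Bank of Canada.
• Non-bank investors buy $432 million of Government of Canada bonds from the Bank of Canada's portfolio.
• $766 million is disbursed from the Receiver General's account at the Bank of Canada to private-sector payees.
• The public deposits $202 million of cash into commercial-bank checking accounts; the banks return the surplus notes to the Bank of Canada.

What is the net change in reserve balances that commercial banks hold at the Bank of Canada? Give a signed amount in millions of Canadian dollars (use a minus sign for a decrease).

+$51 million

Discount-window repayment $485 million: repayment is debited from reserves → −$485M.
Asset sale (to non-banks) $432 million: the non-bank buyers' banks settle from reserves → −$432M.
Government spending $766 million: government payments flow into bank reserve accounts → +$766M.
Currency deposit $202 million: returned notes are swapped for reserve credit → +$202M.
Net: −485 − 432 + 766 + 202 = +$51 million.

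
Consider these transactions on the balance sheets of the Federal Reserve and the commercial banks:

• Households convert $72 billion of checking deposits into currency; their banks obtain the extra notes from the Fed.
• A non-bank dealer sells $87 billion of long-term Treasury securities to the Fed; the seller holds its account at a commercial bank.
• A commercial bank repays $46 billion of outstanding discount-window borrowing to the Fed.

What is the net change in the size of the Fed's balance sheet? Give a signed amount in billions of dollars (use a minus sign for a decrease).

Currency withdrawal $72 billion: only the composition of liabilities changes → 0.
Asset purchase (from non-banks) $87 billion: a Fed asset is acquired → +$87B.
Discount-window repayment $46 billion: a Fed asset is shed → −$46B.
Net: 0 + 87 − 46 = +$41 billion.

+$41 billion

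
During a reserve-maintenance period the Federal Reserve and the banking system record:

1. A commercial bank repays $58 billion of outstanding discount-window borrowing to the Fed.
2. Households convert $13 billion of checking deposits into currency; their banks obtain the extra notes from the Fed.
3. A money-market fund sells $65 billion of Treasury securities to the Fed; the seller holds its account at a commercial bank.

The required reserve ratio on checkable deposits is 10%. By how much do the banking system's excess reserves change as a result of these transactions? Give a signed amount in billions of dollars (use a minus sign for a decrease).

Discount-window repayment $58 billion: reserves −$58B, deposits 0.
Currency withdrawal $13 billion: reserves −$13B, deposits −$13B.
Asset purchase (from non-banks) $65 billion: reserves +$65B, deposits +$65B.
Totals: Δreserves = −$6B, Δdeposits = +$52B.
Δrequired reserves = 10% × +$52B = +$5.2B.
Δexcess reserves = Δreserves − Δrequired = −$6B − (+$5.2B) = -$11.2 billion.

-$11.2 billion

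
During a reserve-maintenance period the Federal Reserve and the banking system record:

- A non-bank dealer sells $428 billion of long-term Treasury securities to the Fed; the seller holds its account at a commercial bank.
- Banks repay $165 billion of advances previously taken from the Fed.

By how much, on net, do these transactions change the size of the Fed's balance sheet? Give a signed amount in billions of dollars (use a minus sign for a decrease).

+$263 billion

Fed balance sheet:
  Assets:      Securities +$428B, Loans to banks −$165B
  Liabilities: Bank reserves +$263B
Change in total Fed assets = +$263 billion.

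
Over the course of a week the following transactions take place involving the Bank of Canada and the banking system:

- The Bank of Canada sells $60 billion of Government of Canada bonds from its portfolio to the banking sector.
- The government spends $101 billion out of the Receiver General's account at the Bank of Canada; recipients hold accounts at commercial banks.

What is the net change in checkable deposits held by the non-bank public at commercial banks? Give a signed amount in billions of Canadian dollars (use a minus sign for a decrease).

+$101 billion

OMO sale (to banks) $60 billion: the counterparty is a bank, so public deposits are unchanged → 0.
Government spending $101 billion: non-bank counterparties' bank balances rise → +$101B.
Net: 0 + 101 = +$101 billion.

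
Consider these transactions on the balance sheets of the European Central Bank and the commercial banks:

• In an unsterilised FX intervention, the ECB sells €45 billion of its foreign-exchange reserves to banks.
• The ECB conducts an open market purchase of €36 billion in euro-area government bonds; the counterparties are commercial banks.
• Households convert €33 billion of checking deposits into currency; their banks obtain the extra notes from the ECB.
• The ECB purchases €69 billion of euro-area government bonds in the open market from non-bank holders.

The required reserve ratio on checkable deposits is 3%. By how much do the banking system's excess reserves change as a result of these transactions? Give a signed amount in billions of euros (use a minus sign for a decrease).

+€25.92 billion

FX sale €45 billion: reserves −€45B, deposits 0.
OMO purchase (from banks) €36 billion: reserves +€36B, deposits 0.
Currency withdrawal €33 billion: reserves −€33B, deposits −€33B.
Asset purchase (from non-banks) €69 billion: reserves +€69B, deposits +€69B.
Totals: Δreserves = +€27B, Δdeposits = +€36B.
Δrequired reserves = 3% × +€36B = +€1.08B.
Δexcess reserves = Δreserves − Δrequired = +€27B − (+€1.08B) = +€25.92 billion.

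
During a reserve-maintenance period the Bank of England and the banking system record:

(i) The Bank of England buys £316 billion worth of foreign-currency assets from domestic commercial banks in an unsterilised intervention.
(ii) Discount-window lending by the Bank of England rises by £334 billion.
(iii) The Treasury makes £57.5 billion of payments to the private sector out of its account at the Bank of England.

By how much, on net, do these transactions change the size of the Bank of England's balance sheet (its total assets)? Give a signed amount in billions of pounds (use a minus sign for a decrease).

+£650 billion

Bank of England balance sheet:
  Assets:      Loans to banks +£334B, Foreign assets +£316B
  Liabilities: Bank reserves +£707.5B, Government deposits −£57.5B
Change in total Bank of England assets = +£650 billion.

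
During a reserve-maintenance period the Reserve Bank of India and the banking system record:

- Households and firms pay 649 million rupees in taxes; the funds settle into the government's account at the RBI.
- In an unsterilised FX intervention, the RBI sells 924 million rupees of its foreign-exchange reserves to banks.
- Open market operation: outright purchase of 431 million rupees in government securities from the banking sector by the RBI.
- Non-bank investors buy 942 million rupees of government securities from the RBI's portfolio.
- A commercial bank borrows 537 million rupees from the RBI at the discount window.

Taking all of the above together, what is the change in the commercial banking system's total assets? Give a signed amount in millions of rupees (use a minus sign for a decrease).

RBI balance sheet:
  Assets:      Securities −511M, Loans to banks +537M, Foreign assets −924M
  Liabilities: Bank reserves −1547M, Government deposits +649M
Commercial banking system:
  Assets:      Reserves at CB −1547M, Securities −431M, Foreign assets +924M
  Liabilities: Checkable deposits −1591M, Borrowings from CB +537M
Change in total bank assets = -1054 million.

-1054 million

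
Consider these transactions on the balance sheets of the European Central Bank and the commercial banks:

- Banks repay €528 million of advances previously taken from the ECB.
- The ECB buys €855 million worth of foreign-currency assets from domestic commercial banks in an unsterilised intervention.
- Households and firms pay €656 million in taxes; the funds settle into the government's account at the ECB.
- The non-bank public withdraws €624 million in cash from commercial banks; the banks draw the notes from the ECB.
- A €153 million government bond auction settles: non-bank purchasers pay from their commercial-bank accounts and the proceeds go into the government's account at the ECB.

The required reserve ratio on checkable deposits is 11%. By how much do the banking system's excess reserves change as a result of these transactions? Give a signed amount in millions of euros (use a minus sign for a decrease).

Discount-window repayment €528 million: reserves −€528M, deposits 0.
FX purchase €855 million: reserves +€855M, deposits 0.
Government account inflow €656 million: reserves −€656M, deposits −€656M.
Currency withdrawal €624 million: reserves −€624M, deposits −€624M.
Government account inflow €153 million: reserves −€153M, deposits −€153M.
Totals: Δreserves = −€1106M, Δdeposits = −€1433M.
Δrequired reserves = 11% × −€1433M = −€157.63M.
Δexcess reserves = Δreserves − Δrequired = −€1106M − (−€157.63M) = -€948.37 million.

-€948.37 million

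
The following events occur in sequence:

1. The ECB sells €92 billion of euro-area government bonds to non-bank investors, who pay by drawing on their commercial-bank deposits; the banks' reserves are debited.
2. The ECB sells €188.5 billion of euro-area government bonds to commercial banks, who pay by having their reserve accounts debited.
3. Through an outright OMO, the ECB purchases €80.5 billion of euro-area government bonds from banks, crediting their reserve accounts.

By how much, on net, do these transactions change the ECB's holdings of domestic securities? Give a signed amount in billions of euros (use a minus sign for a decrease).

Asset sale (to non-banks) €92 billion: securities removed from the ECB's portfolio → −€92B.
OMO sale (to banks) €188.5 billion: securities removed from the ECB's portfolio → −€188.5B.
OMO purchase (from banks) €80.5 billion: securities added to the ECB's portfolio → +€80.5B.
Net: −92 − 188.5 + 80.5 = -€200 billion.

-€200 billion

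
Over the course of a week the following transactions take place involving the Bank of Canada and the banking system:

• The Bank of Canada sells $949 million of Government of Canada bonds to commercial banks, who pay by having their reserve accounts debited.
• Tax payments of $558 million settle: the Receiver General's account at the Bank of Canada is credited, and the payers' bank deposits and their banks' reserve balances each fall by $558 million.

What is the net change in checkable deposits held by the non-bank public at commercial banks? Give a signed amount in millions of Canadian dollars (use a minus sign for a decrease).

-$558 million

OMO sale (to banks) $949 million: the counterparty is a bank, so public deposits are unchanged → 0.
Government account inflow $558 million: non-bank counterparties' bank balances fall → −$558M.
Net: 0 − 558 = -$558 million.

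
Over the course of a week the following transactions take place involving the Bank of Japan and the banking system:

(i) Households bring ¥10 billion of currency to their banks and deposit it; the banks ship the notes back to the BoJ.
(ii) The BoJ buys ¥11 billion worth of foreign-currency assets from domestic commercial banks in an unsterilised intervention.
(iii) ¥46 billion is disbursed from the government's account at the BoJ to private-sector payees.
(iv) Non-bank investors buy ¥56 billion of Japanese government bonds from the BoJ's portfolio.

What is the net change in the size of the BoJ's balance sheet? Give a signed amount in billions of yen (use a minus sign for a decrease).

BoJ balance sheet:
  Assets:      Securities −¥56B, Foreign assets +¥11B
  Liabilities: Bank reserves +¥11B, Currency in circulation −¥10B, Government deposits −¥46B
Commercial banking system:
  Assets:      Reserves at CB +¥11B, Foreign assets −¥11B
  Liabilities: no change
Change in total BoJ assets = -¥45 billion.

-¥45 billion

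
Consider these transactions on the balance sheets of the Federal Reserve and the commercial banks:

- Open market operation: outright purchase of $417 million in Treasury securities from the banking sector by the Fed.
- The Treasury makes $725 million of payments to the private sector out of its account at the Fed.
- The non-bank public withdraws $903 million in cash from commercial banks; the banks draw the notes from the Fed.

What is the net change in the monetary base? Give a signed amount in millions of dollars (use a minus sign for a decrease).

OMO purchase (from banks) $417 million: Fed balance sheet expands → +$417M.
Government spending $725 million: a non-base liability converts back to reserves → +$725M.
Currency withdrawal $903 million: just a shift between currency and reserves — both are base money → 0.
Net: 417 + 725 + 0 = +$1142 million.

+$1142 million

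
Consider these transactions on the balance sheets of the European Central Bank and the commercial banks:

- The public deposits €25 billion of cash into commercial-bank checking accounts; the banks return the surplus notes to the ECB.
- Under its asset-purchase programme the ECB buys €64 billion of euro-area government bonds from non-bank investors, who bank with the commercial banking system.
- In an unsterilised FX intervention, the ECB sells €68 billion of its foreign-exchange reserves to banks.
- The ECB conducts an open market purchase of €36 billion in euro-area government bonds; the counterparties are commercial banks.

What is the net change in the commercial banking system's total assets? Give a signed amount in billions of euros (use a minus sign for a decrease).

ECB balance sheet:
  Assets:      Securities +€100B, Foreign assets −€68B
  Liabilities: Bank reserves +€57B, Currency in circulation −€25B
Commercial banking system:
  Assets:      Reserves at CB +€57B, Securities −€36B, Foreign assets +€68B
  Liabilities: Checkable deposits +€89B
Change in total bank assets = +€89 billion.

+€89 billion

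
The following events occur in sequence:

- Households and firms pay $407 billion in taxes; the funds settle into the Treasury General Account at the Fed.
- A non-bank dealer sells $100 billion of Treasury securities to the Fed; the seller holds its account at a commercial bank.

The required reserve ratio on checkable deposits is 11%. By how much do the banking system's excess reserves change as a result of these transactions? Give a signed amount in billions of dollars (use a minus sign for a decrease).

-$273.23 billion

Government account inflow $407 billion: reserves −$407B, deposits −$407B.
Asset purchase (from non-banks) $100 billion: reserves +$100B, deposits +$100B.
Totals: Δreserves = −$307B, Δdeposits = −$307B.
Δrequired reserves = 11% × −$307B = −$33.77B.
Δexcess reserves = Δreserves − Δrequired = −$307B − (−$33.77B) = -$273.23 billion.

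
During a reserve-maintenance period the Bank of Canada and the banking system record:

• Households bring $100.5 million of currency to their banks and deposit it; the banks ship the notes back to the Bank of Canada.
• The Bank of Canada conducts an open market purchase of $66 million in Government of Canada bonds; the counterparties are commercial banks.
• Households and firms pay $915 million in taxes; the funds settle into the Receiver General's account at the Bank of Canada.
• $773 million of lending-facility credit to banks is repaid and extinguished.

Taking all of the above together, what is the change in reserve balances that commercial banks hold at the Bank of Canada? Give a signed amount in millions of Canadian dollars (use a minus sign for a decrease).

Bank of Canada balance sheet:
  Assets:      Securities +$66M, Loans to banks −$773M
  Liabilities: Bank reserves −$1521.5M, Currency in circulation −$100.5M, Government deposits +$915M
So the change in reserve balances that commercial banks hold at the Bank of Canada is -$1521.5 million.

-$1521.5 million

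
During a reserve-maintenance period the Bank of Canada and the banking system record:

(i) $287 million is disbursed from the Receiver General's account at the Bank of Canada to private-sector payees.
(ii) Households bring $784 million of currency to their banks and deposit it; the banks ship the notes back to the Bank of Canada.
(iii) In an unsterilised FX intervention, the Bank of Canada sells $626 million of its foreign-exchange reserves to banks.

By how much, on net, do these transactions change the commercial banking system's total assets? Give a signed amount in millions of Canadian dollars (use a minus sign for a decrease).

Government spending $287 million: bank balance sheets expand → +$287M.
Currency deposit $784 million: bank balance sheets expand → +$784M.
FX sale $626 million: just an asset swap on bank balance sheets → 0.
Net: 287 + 784 + 0 = +$1071 million.

+$1071 million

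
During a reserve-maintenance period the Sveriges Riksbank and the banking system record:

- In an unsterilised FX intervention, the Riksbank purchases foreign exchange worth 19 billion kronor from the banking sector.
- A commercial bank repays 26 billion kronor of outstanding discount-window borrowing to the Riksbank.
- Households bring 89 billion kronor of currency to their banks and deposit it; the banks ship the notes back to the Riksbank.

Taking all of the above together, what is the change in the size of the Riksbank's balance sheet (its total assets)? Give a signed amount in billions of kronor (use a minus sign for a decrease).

FX purchase 19 billion kronor: a Riksbank asset is acquired → +19B.
Discount-window repayment 26 billion kronor: a Riksbank asset is shed → −26B.
Currency deposit 89 billion kronor: only the composition of liabilities changes → 0.
Net: 19 − 26 + 0 = -7 billion.

-7 billion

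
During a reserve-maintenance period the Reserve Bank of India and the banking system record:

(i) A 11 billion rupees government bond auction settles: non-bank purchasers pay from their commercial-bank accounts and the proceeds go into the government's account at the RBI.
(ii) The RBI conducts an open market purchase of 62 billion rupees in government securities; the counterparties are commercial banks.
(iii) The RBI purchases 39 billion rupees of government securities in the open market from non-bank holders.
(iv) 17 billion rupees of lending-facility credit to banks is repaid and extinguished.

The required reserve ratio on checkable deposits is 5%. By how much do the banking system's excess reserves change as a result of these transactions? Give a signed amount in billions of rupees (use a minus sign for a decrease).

Government account inflow 11 billion rupees: reserves −11B, deposits −11B.
OMO purchase (from banks) 62 billion rupees: reserves +62B, deposits 0.
Asset purchase (from non-banks) 39 billion rupees: reserves +39B, deposits +39B.
Discount-window repayment 17 billion rupees: reserves −17B, deposits 0.
Totals: Δreserves = +73B, Δdeposits = +28B.
Δrequired reserves = 5% × +28B = +1.4B.
Δexcess reserves = Δreserves − Δrequired = +73B − (+1.4B) = +71.6 billion.

+71.6 billion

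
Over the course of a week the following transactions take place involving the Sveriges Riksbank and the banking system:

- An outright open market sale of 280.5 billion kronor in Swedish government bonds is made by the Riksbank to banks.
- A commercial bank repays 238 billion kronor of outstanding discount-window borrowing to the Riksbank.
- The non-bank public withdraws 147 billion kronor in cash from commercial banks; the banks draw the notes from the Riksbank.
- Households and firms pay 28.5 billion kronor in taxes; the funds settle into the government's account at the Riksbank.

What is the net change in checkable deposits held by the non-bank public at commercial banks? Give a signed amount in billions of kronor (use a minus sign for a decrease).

-175.5 billion

OMO sale (to banks) 280.5 billion kronor: the counterparty is a bank, so public deposits are unchanged → 0.
Discount-window repayment 238 billion kronor: the counterparty is a bank, so public deposits are unchanged → 0.
Currency withdrawal 147 billion kronor: non-bank counterparties' bank balances fall → −147B.
Government account inflow 28.5 billion kronor: non-bank counterparties' bank balances fall → −28.5B.
Net: 0 + 0 − 147 − 28.5 = -175.5 billion.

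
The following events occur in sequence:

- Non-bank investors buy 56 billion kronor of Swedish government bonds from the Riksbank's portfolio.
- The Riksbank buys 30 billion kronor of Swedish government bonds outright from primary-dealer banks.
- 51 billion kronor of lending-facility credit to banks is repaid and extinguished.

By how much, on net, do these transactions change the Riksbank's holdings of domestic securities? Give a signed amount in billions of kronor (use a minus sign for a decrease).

Asset sale (to non-banks) 56 billion kronor: securities removed from the Riksbank's portfolio → −56B.
OMO purchase (from banks) 30 billion kronor: securities added to the Riksbank's portfolio → +30B.
Discount-window repayment 51 billion kronor: the Riksbank's securities portfolio is untouched → 0.
Net: −56 + 30 + 0 = -26 billion.

-26 billion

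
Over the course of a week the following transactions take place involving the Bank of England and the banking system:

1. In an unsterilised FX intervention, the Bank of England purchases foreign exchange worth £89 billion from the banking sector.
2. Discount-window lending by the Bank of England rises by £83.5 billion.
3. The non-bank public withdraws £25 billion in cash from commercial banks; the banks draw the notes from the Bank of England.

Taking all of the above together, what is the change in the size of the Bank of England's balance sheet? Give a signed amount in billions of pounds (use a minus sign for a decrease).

+£172.5 billion

FX purchase £89 billion: a Bank of England asset is acquired → +£89B.
Discount-window loan £83.5 billion: a Bank of England asset is acquired → +£83.5B.
Currency withdrawal £25 billion: only the composition of liabilities changes → 0.
Net: 89 + 83.5 + 0 = +£172.5 billion.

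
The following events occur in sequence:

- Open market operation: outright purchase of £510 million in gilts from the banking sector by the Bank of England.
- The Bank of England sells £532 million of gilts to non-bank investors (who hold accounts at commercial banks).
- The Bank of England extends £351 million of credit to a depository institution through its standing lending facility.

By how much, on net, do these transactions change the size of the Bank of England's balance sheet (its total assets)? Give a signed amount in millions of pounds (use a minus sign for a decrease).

Bank of England balance sheet:
  Assets:      Securities −£22M, Loans to banks +£351M
  Liabilities: Bank reserves +£329M
Commercial banking system:
  Assets:      Reserves at CB +£329M, Securities −£510M
  Liabilities: Checkable deposits −£532M, Borrowings from CB +£351M
Change in total Bank of England assets = +£329 million.

+£329 million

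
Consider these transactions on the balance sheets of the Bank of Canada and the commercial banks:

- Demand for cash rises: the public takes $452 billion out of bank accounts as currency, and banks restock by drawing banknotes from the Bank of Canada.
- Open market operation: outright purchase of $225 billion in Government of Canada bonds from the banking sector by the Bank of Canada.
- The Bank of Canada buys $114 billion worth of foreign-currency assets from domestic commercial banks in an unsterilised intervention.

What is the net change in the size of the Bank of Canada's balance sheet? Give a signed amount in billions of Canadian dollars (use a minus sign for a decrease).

Currency withdrawal $452 billion: only the composition of liabilities changes → 0.
OMO purchase (from banks) $225 billion: a Bank of Canada asset is acquired → +$225B.
FX purchase $114 billion: a Bank of Canada asset is acquired → +$114B.
Net: 0 + 225 + 114 = +$339 billion.

+$339 billion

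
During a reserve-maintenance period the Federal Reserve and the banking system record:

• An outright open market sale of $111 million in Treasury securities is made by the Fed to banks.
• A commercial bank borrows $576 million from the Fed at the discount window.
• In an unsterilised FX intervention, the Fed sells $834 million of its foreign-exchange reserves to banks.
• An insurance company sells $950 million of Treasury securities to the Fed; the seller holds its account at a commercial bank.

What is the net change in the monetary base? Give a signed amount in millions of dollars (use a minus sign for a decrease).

Fed balance sheet:
  Assets:      Securities +$839M, Loans to banks +$576M, Foreign assets −$834M
  Liabilities: Bank reserves +$581M
Monetary base = currency + reserves: 0 + (+$581M) = +$581 million.

+$581 million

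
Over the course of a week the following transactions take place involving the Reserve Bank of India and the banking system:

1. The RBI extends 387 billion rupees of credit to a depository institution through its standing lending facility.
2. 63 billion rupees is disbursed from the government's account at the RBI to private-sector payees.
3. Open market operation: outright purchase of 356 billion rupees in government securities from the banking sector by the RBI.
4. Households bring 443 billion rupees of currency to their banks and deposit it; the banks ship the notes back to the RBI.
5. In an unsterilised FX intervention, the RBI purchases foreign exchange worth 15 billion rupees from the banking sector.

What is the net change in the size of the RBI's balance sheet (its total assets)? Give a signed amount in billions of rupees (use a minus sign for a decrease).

+758 billion

Discount-window loan 387 billion rupees: an RBI asset is acquired → +387B.
Government spending 63 billion rupees: only the composition of liabilities changes → 0.
OMO purchase (from banks) 356 billion rupees: an RBI asset is acquired → +356B.
Currency deposit 443 billion rupees: only the composition of liabilities changes → 0.
FX purchase 15 billion rupees: an RBI asset is acquired → +15B.
Net: 387 + 0 + 356 + 0 + 15 = +758 billion.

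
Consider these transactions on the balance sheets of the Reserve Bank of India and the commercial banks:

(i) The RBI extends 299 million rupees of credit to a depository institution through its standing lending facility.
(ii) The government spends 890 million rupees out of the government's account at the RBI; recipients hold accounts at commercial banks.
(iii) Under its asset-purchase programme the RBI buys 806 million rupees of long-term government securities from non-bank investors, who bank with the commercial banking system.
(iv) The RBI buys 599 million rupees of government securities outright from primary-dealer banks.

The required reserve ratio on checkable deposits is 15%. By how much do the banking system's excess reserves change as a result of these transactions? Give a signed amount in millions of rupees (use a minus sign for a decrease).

Discount-window loan 299 million rupees: reserves +299M, deposits 0.
Government spending 890 million rupees: reserves +890M, deposits +890M.
Asset purchase (from non-banks) 806 million rupees: reserves +806M, deposits +806M.
OMO purchase (from banks) 599 million rupees: reserves +599M, deposits 0.
Totals: Δreserves = +2594M, Δdeposits = +1696M.
Δrequired reserves = 15% × +1696M = +254.4M.
Δexcess reserves = Δreserves − Δrequired = +2594M − (+254.4M) = +2339.6 million.

+2339.6 million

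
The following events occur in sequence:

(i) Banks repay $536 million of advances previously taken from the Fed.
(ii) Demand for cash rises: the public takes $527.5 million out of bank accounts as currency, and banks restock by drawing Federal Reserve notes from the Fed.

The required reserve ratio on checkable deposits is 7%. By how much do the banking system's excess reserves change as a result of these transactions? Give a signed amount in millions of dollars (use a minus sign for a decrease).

-$1026.575 million

Discount-window repayment $536 million: reserves −$536M, deposits 0.
Currency withdrawal $527.5 million: reserves −$527.5M, deposits −$527.5M.
Totals: Δreserves = −$1063.5M, Δdeposits = −$527.5M.
Δrequired reserves = 7% × −$527.5M = −$36.925M.
Δexcess reserves = Δreserves − Δrequired = −$1063.5M − (−$36.925M) = -$1026.575 million.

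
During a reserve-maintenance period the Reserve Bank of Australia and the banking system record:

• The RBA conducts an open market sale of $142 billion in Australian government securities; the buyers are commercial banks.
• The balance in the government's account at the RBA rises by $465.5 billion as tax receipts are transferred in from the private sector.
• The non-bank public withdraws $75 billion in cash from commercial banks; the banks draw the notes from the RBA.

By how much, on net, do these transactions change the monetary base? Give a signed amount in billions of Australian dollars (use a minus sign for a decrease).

RBA balance sheet:
  Assets:      Securities −$142B
  Liabilities: Bank reserves −$682.5B, Currency in circulation +$75B, Government deposits +$465.5B
Monetary base = currency + reserves: +$75B + (−$682.5B) = -$607.5 billion.

-$607.5 billion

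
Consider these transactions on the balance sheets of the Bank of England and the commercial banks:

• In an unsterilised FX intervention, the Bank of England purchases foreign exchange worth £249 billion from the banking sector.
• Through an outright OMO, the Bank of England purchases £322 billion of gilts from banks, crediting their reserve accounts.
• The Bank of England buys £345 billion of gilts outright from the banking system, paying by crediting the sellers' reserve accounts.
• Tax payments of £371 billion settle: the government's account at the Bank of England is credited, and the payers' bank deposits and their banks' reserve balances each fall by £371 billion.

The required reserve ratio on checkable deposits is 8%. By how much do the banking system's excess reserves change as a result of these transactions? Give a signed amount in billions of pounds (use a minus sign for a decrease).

FX purchase £249 billion: reserves +£249B, deposits 0.
OMO purchase (from banks) £322 billion: reserves +£322B, deposits 0.
OMO purchase (from banks) £345 billion: reserves +£345B, deposits 0.
Government account inflow £371 billion: reserves −£371B, deposits −£371B.
Totals: Δreserves = +£545B, Δdeposits = −£371B.
Δrequired reserves = 8% × −£371B = −£29.68B.
Δexcess reserves = Δreserves − Δrequired = +£545B − (−£29.68B) = +£574.68 billion.

+£574.68 billion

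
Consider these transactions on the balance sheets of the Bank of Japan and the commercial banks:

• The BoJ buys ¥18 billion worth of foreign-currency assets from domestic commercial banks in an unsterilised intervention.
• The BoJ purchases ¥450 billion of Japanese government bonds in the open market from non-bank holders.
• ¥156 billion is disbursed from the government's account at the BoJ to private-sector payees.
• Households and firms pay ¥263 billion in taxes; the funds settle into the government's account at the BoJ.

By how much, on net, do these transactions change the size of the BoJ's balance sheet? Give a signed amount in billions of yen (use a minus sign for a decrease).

+¥468 billion

FX purchase ¥18 billion: a BoJ asset is acquired → +¥18B.
Asset purchase (from non-banks) ¥450 billion: a BoJ asset is acquired → +¥450B.
Government spending ¥156 billion: only the composition of liabilities changes → 0.
Government account inflow ¥263 billion: only the composition of liabilities changes → 0.
Net: 18 + 450 + 0 + 0 = +¥468 billion.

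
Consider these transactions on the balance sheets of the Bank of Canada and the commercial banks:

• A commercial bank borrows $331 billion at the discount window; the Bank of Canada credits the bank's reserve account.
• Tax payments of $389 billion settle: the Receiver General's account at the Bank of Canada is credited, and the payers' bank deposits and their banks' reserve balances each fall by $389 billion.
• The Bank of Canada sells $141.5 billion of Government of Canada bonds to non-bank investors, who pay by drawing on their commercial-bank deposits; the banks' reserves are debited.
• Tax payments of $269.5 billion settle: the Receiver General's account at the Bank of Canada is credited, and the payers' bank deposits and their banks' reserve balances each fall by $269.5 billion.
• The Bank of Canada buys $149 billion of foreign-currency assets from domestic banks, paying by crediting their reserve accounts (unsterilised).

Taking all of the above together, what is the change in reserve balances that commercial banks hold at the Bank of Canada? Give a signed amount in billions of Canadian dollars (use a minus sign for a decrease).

-$320 billion

Discount-window loan $331 billion: the loan is credited to the bank's reserve account → +$331B.
Government account inflow $389 billion: funds move from bank reserves into the government account → −$389B.
Asset sale (to non-banks) $141.5 billion: the non-bank buyers' banks settle from reserves → −$141.5B.
Government account inflow $269.5 billion: funds move from bank reserves into the government account → −$269.5B.
FX purchase $149 billion: the Bank of Canada pays by crediting reserve accounts → +$149B.
Net: 331 − 389 − 141.5 − 269.5 + 149 = -$320 billion.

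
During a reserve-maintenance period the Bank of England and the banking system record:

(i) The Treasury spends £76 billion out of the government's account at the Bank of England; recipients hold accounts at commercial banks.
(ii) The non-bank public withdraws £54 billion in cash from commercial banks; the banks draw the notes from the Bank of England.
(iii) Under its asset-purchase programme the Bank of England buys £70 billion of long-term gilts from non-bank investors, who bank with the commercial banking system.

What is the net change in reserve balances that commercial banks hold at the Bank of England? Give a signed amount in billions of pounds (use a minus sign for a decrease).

Government spending £76 billion: government payments flow into bank reserve accounts → +£76B.
Currency withdrawal £54 billion: banks swap reserves for currency → −£54B.
Asset purchase (from non-banks) £70 billion: the Bank of England pays by crediting reserve accounts → +£70B.
Net: 76 − 54 + 70 = +£92 billion.

+£92 billion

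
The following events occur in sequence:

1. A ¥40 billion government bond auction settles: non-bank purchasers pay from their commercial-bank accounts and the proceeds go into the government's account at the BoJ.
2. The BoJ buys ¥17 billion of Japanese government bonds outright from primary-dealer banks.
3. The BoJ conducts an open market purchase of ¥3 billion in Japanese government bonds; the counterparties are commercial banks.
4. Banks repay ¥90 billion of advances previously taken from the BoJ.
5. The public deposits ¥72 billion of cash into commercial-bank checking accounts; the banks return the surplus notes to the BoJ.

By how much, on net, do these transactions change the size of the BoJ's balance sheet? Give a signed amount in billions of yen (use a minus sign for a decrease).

Government account inflow ¥40 billion: only the composition of liabilities changes → 0.
OMO purchase (from banks) ¥17 billion: a BoJ asset is acquired → +¥17B.
OMO purchase (from banks) ¥3 billion: a BoJ asset is acquired → +¥3B.
Discount-window repayment ¥90 billion: a BoJ asset is shed → −¥90B.
Currency deposit ¥72 billion: only the composition of liabilities changes → 0.
Net: 0 + 17 + 3 − 90 + 0 = -¥70 billion.

-¥70 billion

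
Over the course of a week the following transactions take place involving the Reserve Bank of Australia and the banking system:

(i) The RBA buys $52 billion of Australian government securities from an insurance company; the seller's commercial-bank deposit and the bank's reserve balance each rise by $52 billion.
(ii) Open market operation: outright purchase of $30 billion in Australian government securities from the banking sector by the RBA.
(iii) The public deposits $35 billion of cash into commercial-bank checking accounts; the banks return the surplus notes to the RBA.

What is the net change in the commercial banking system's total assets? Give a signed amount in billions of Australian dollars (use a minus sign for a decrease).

RBA balance sheet:
  Assets:      Securities +$82B
  Liabilities: Bank reserves +$117B, Currency in circulation −$35B
Commercial banking system:
  Assets:      Reserves at CB +$117B, Securities −$30B
  Liabilities: Checkable deposits +$87B
Change in total bank assets = +$87 billion.

+$87 billion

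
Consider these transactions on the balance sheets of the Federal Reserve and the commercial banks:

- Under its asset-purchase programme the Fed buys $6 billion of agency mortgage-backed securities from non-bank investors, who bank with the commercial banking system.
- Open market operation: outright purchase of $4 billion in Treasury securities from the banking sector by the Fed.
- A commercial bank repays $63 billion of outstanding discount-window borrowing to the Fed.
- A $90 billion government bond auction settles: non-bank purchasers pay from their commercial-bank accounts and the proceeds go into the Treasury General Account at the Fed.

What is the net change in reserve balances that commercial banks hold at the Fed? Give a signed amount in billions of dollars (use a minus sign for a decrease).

-$143 billion

Asset purchase (from non-banks) $6 billion: the Fed pays by crediting reserve accounts → +$6B.
OMO purchase (from banks) $4 billion: the Fed pays by crediting reserve accounts → +$4B.
Discount-window repayment $63 billion: repayment is debited from reserves → −$63B.
Government account inflow $90 billion: funds move from bank reserves into the government account → −$90B.
Net: 6 + 4 − 63 − 90 = -$143 billion.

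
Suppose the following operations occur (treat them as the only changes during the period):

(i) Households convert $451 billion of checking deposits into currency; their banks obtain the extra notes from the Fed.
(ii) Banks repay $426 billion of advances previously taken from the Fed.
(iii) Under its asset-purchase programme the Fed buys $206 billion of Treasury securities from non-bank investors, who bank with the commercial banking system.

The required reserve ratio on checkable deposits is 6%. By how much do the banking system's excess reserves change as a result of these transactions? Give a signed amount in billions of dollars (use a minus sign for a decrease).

Currency withdrawal $451 billion: reserves −$451B, deposits −$451B.
Discount-window repayment $426 billion: reserves −$426B, deposits 0.
Asset purchase (from non-banks) $206 billion: reserves +$206B, deposits +$206B.
Totals: Δreserves = −$671B, Δdeposits = −$245B.
Δrequired reserves = 6% × −$245B = −$14.7B.
Δexcess reserves = Δreserves − Δrequired = −$671B − (−$14.7B) = -$656.3 billion.

-$656.3 billion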